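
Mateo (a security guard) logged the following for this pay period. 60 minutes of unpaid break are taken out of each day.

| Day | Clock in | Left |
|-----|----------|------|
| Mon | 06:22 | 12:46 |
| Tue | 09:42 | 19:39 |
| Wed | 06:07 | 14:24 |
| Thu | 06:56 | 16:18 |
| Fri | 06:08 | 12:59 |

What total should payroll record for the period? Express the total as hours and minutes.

35 h 51 min

Mon: 06:22–12:46 = 6 h 24 min; less 60 min break → 5 h 24 min
Tue: 09:42–19:39 = 9 h 57 min; less 60 min break → 8 h 57 min
Wed: 06:07–14:24 = 8 h 17 min; less 60 min break → 7 h 17 min
Thu: 06:56–16:18 = 9 h 22 min; less 60 min break → 8 h 22 min
Fri: 06:08–12:59 = 6 h 51 min; less 60 min break → 5 h 51 min
Total: 5 h 24 min + 8 h 57 min + 7 h 17 min + 8 h 22 min + 5 h 51 min = 35 h 51 min.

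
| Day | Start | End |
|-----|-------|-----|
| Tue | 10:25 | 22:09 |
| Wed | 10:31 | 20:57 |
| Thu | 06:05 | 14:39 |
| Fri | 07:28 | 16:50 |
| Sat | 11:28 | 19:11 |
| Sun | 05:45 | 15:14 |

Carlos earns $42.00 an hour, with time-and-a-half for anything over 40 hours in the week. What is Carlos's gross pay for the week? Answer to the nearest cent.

$2769.90

Tue: 10:25–22:09 = 11 h 44 min
Wed: 10:31–20:57 = 10 h 26 min
Thu: 06:05–14:39 = 8 h 34 min
Fri: 07:28–16:50 = 9 h 22 min
Sat: 11:28–19:11 = 7 h 43 min
Sun: 05:45–15:14 = 9 h 29 min
Total worked: 57 h 18 min = 3438 min.
Regular 40 h 0 min = 2400 min at $42.00/h; overtime 17 h 18 min = 1038 min at $63.00/h.
Pay = (2400 × $42.00 + 1038 × $63.00) ÷ 60 = $2769.90.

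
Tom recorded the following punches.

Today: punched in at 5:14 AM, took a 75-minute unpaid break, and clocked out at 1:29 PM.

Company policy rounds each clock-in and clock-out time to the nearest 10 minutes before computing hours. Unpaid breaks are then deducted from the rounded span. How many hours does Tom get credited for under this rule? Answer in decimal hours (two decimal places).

7.08 hours

Today: in 5:14 AM→5:10 AM, out 1:29 PM→1:30 PM; 8 h 20 min − 75 min = 7 h 5 min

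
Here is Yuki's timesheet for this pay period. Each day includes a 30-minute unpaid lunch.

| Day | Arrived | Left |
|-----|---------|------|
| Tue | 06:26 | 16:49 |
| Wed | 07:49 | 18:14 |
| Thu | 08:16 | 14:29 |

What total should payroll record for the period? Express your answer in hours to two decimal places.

Tue: 06:26–16:49 = 10 h 23 min; less 30 min break → 9 h 53 min
Wed: 07:49–18:14 = 10 h 25 min; less 30 min break → 9 h 55 min
Thu: 08:16–14:29 = 6 h 13 min; less 30 min break → 5 h 43 min
Total: 9 h 53 min + 9 h 55 min + 5 h 43 min = 25 h 31 min.

25.52 hours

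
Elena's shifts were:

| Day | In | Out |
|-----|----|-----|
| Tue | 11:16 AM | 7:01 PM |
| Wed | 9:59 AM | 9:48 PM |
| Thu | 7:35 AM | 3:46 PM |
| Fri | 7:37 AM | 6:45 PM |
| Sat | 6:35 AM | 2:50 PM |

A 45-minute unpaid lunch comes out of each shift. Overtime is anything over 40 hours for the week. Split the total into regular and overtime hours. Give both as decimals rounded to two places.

Tue: 11:16 AM–7:01 PM = 7 h 45 min; less 45 min break → 7 h 0 min
Wed: 9:59 AM–9:48 PM = 11 h 49 min; less 45 min break → 11 h 4 min
Thu: 7:35 AM–3:46 PM = 8 h 11 min; less 45 min break → 7 h 26 min
Fri: 7:37 AM–6:45 PM = 11 h 8 min; less 45 min break → 10 h 23 min
Sat: 6:35 AM–2:50 PM = 8 h 15 min; less 45 min break → 7 h 30 min
Total worked: 43 h 23 min = 43.38 h.
Threshold 40 h → overtime 3 h 23 min, regular 40 h 0 min.

Regular 40.00 hours, overtime 3.38 hours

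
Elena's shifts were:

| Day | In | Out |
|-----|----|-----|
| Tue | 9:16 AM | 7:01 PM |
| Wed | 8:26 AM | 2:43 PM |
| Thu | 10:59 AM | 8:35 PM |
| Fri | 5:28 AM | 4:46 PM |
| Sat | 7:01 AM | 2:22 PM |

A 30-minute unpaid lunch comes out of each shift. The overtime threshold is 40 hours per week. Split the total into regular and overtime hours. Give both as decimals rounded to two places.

Tue: 9:16 AM–7:01 PM = 9 h 45 min; less 30 min break → 9 h 15 min
Wed: 8:26 AM–2:43 PM = 6 h 17 min; less 30 min break → 5 h 47 min
Thu: 10:59 AM–8:35 PM = 9 h 36 min; less 30 min break → 9 h 6 min
Fri: 5:28 AM–4:46 PM = 11 h 18 min; less 30 min break → 10 h 48 min
Sat: 7:01 AM–2:22 PM = 7 h 21 min; less 30 min break → 6 h 51 min
Total worked: 41 h 47 min = 41.78 h.
Threshold 40 h → overtime 1 h 47 min, regular 40 h 0 min.

Regular 40.00 hours, overtime 1.78 hours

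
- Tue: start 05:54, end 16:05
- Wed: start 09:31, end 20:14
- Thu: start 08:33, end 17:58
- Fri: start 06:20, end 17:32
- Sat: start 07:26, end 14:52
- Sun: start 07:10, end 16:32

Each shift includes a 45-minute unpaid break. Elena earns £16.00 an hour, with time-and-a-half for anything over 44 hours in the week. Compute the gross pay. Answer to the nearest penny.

Tue: 05:54–16:05 = 10 h 11 min; less 45 min break → 9 h 26 min
Wed: 09:31–20:14 = 10 h 43 min; less 45 min break → 9 h 58 min
Thu: 08:33–17:58 = 9 h 25 min; less 45 min break → 8 h 40 min
Fri: 06:20–17:32 = 11 h 12 min; less 45 min break → 10 h 27 min
Sat: 07:26–14:52 = 7 h 26 min; less 45 min break → 6 h 41 min
Sun: 07:10–16:32 = 9 h 22 min; less 45 min break → 8 h 37 min
Total worked: 53 h 49 min = 3229 min.
Regular 44 h 0 min = 2640 min at £16.00/h; overtime 9 h 49 min = 589 min at £24.00/h.
Pay = (2640 × £16.00 + 589 × £24.00) ÷ 60 = £939.60.

£939.60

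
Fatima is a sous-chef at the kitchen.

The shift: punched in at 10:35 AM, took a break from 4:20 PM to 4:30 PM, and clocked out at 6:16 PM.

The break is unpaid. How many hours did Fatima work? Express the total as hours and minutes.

The shift: 10:35 AM–6:16 PM = 7 h 41 min; less 10 min break → 7 h 31 min

7 h 31 min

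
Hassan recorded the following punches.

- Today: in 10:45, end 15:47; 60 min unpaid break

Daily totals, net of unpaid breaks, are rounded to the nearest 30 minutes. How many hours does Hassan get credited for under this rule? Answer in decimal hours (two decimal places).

4.00 hours

Today: 10:45–15:47 = 5 h 2 min − 60 min = 4 h 2 min → rounds to 4 h 0 min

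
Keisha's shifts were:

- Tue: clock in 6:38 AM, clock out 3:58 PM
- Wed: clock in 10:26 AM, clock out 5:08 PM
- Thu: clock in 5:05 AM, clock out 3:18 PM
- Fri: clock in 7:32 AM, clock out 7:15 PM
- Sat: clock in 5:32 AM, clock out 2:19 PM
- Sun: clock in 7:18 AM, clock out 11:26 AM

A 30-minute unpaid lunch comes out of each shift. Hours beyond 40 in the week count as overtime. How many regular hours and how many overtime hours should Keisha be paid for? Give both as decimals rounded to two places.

Regular 40.00 hours, overtime 7.88 hours

Tue: 6:38 AM–3:58 PM = 9 h 20 min; less 30 min break → 8 h 50 min
Wed: 10:26 AM–5:08 PM = 6 h 42 min; less 30 min break → 6 h 12 min
Thu: 5:05 AM–3:18 PM = 10 h 13 min; less 30 min break → 9 h 43 min
Fri: 7:32 AM–7:15 PM = 11 h 43 min; less 30 min break → 11 h 13 min
Sat: 5:32 AM–2:19 PM = 8 h 47 min; less 30 min break → 8 h 17 min
Sun: 7:18 AM–11:26 AM = 4 h 8 min; less 30 min break → 3 h 38 min
Total worked: 47 h 53 min = 47.88 h.
Threshold 40 h → overtime 7 h 53 min, regular 40 h 0 min.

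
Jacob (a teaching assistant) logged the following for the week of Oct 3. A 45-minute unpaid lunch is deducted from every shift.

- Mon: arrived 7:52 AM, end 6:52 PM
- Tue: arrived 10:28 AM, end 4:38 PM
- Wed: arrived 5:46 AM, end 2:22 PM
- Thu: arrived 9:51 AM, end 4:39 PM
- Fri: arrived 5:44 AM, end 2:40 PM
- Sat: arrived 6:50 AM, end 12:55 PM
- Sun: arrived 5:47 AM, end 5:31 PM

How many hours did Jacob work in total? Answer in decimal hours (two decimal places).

54.07 hours

Mon: 7:52 AM–6:52 PM = 11 h 0 min; less 45 min break → 10 h 15 min
Tue: 10:28 AM–4:38 PM = 6 h 10 min; less 45 min break → 5 h 25 min
Wed: 5:46 AM–2:22 PM = 8 h 36 min; less 45 min break → 7 h 51 min
Thu: 9:51 AM–4:39 PM = 6 h 48 min; less 45 min break → 6 h 3 min
Fri: 5:44 AM–2:40 PM = 8 h 56 min; less 45 min break → 8 h 11 min
Sat: 6:50 AM–12:55 PM = 6 h 5 min; less 45 min break → 5 h 20 min
Sun: 5:47 AM–5:31 PM = 11 h 44 min; less 45 min break → 10 h 59 min
Total: 10 h 15 min + 5 h 25 min + 7 h 51 min + 6 h 3 min + 8 h 11 min + 5 h 20 min + 10 h 59 min = 54 h 4 min.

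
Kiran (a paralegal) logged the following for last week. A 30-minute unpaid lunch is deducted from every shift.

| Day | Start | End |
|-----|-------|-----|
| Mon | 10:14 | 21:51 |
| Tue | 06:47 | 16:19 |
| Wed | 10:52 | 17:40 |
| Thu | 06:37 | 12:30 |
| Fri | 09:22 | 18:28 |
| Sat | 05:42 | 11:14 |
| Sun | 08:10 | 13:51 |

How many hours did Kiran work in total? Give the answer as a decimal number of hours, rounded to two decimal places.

50.65 hours

Mon: 10:14–21:51 = 11 h 37 min; less 30 min break → 11 h 7 min
Tue: 06:47–16:19 = 9 h 32 min; less 30 min break → 9 h 2 min
Wed: 10:52–17:40 = 6 h 48 min; less 30 min break → 6 h 18 min
Thu: 06:37–12:30 = 5 h 53 min; less 30 min break → 5 h 23 min
Fri: 09:22–18:28 = 9 h 6 min; less 30 min break → 8 h 36 min
Sat: 05:42–11:14 = 5 h 32 min; less 30 min break → 5 h 2 min
Sun: 08:10–13:51 = 5 h 41 min; less 30 min break → 5 h 11 min
Total: 11 h 7 min + 9 h 2 min + 6 h 18 min + 5 h 23 min + 8 h 36 min + 5 h 2 min + 5 h 11 min = 50 h 39 min.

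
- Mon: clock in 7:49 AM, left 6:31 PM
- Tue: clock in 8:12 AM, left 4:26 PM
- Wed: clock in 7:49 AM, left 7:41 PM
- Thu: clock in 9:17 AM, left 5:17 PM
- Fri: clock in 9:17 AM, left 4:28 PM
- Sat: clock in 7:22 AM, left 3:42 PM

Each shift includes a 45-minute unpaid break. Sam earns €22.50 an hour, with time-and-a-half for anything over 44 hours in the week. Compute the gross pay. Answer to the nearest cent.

€1186.31

Mon: 7:49 AM–6:31 PM = 10 h 42 min; less 45 min break → 9 h 57 min
Tue: 8:12 AM–4:26 PM = 8 h 14 min; less 45 min break → 7 h 29 min
Wed: 7:49 AM–7:41 PM = 11 h 52 min; less 45 min break → 11 h 7 min
Thu: 9:17 AM–5:17 PM = 8 h 0 min; less 45 min break → 7 h 15 min
Fri: 9:17 AM–4:28 PM = 7 h 11 min; less 45 min break → 6 h 26 min
Sat: 7:22 AM–3:42 PM = 8 h 20 min; less 45 min break → 7 h 35 min
Total worked: 49 h 49 min = 2989 min.
Regular 44 h 0 min = 2640 min at €22.50/h; overtime 5 h 49 min = 349 min at €33.75/h.
Pay = (2640 × €22.50 + 349 × €33.75) ÷ 60 = €1186.31.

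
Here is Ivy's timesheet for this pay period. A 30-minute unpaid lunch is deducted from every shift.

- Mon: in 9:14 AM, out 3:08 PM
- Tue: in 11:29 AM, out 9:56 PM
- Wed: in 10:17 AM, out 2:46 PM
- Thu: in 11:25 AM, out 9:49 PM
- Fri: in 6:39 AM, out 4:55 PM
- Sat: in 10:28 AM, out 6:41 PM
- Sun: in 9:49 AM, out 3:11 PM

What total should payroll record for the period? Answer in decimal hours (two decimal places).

51.58 hours

Mon: 9:14 AM–3:08 PM = 5 h 54 min; less 30 min break → 5 h 24 min
Tue: 11:29 AM–9:56 PM = 10 h 27 min; less 30 min break → 9 h 57 min
Wed: 10:17 AM–2:46 PM = 4 h 29 min; less 30 min break → 3 h 59 min
Thu: 11:25 AM–9:49 PM = 10 h 24 min; less 30 min break → 9 h 54 min
Fri: 6:39 AM–4:55 PM = 10 h 16 min; less 30 min break → 9 h 46 min
Sat: 10:28 AM–6:41 PM = 8 h 13 min; less 30 min break → 7 h 43 min
Sun: 9:49 AM–3:11 PM = 5 h 22 min; less 30 min break → 4 h 52 min
Total: 5 h 24 min + 9 h 57 min + 3 h 59 min + 9 h 54 min + 9 h 46 min + 7 h 43 min + 4 h 52 min = 51 h 35 min.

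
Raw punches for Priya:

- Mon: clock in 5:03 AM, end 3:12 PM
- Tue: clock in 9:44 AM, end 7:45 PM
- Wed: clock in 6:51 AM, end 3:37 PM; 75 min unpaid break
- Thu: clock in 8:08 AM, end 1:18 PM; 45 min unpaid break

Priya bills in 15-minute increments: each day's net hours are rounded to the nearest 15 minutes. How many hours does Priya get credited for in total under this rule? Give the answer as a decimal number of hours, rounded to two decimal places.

Mon: 5:03 AM–3:12 PM = 10 h 9 min → rounds to 10 h 15 min
Tue: 9:44 AM–7:45 PM = 10 h 1 min → rounds to 10 h 0 min
Wed: 6:51 AM–3:37 PM = 8 h 46 min − 75 min = 7 h 31 min → rounds to 7 h 30 min
Thu: 8:08 AM–1:18 PM = 5 h 10 min − 45 min = 4 h 25 min → rounds to 4 h 30 min
Total credited: 32 h 15 min.

32.25 hours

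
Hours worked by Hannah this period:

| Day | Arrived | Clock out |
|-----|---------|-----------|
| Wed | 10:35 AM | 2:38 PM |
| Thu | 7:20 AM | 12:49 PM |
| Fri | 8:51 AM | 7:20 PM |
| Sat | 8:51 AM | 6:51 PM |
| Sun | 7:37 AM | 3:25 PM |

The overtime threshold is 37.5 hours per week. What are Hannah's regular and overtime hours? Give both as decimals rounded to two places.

Wed: 10:35 AM–2:38 PM = 4 h 3 min
Thu: 7:20 AM–12:49 PM = 5 h 29 min
Fri: 8:51 AM–7:20 PM = 10 h 29 min
Sat: 8:51 AM–6:51 PM = 10 h 0 min
Sun: 7:37 AM–3:25 PM = 7 h 48 min
Total worked: 37 h 49 min = 37.82 h.
Threshold 37.5 h → overtime 0 h 19 min, regular 37 h 30 min.

Regular 37.50 hours, overtime 0.32 hours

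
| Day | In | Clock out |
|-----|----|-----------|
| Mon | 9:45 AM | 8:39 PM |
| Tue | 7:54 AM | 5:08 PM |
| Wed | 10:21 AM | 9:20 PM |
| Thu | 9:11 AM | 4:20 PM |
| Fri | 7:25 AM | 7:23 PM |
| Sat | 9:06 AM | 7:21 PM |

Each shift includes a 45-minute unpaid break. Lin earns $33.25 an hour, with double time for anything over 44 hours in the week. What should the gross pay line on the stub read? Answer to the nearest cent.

$2259.89

Mon: 9:45 AM–8:39 PM = 10 h 54 min; less 45 min break → 10 h 9 min
Tue: 7:54 AM–5:08 PM = 9 h 14 min; less 45 min break → 8 h 29 min
Wed: 10:21 AM–9:20 PM = 10 h 59 min; less 45 min break → 10 h 14 min
Thu: 9:11 AM–4:20 PM = 7 h 9 min; less 45 min break → 6 h 24 min
Fri: 7:25 AM–7:23 PM = 11 h 58 min; less 45 min break → 11 h 13 min
Sat: 9:06 AM–7:21 PM = 10 h 15 min; less 45 min break → 9 h 30 min
Total worked: 55 h 59 min = 3359 min.
Regular 44 h 0 min = 2640 min at $33.25/h; overtime 11 h 59 min = 719 min at $66.50/h.
Pay = (2640 × $33.25 + 719 × $66.50) ÷ 60 = $2259.89.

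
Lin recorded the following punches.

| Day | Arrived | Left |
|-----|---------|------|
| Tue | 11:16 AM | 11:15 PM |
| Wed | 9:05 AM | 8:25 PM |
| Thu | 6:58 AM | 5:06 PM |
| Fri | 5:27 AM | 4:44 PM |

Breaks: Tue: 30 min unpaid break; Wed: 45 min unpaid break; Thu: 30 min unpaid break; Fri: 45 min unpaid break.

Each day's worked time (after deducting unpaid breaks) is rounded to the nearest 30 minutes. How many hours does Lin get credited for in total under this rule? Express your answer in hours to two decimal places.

Tue: 11:16 AM–11:15 PM = 11 h 59 min − 30 min = 11 h 29 min → rounds to 11 h 30 min
Wed: 9:05 AM–8:25 PM = 11 h 20 min − 45 min = 10 h 35 min → rounds to 10 h 30 min
Thu: 6:58 AM–5:06 PM = 10 h 8 min − 30 min = 9 h 38 min → rounds to 9 h 30 min
Fri: 5:27 AM–4:44 PM = 11 h 17 min − 45 min = 10 h 32 min → rounds to 10 h 30 min
Total credited: 42 h 0 min.

42.00 hours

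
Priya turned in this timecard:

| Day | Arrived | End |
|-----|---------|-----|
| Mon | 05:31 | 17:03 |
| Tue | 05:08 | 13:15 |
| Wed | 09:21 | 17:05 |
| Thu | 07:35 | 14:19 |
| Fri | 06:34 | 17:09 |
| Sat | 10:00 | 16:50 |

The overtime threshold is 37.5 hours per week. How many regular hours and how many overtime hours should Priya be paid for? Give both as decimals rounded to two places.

Regular 37.50 hours, overtime 14.03 hours

Mon: 05:31–17:03 = 11 h 32 min
Tue: 05:08–13:15 = 8 h 7 min
Wed: 09:21–17:05 = 7 h 44 min
Thu: 07:35–14:19 = 6 h 44 min
Fri: 06:34–17:09 = 10 h 35 min
Sat: 10:00–16:50 = 6 h 50 min
Total worked: 51 h 32 min = 51.53 h.
Threshold 37.5 h → overtime 14 h 2 min, regular 37 h 30 min.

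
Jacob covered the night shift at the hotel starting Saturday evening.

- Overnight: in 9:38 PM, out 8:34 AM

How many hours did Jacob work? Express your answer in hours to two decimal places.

10.93 hours

Overnight: 9:38 PM → midnight = 2 h 22 min; midnight → 8:34 AM = 8 h 34 min; span 10 h 56 min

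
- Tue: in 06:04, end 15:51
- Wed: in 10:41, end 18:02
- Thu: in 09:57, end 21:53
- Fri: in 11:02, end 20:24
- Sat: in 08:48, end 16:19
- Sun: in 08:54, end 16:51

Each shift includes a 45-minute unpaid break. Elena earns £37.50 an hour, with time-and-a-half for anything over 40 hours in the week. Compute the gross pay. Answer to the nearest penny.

£2028.75

Tue: 06:04–15:51 = 9 h 47 min; less 45 min break → 9 h 2 min
Wed: 10:41–18:02 = 7 h 21 min; less 45 min break → 6 h 36 min
Thu: 09:57–21:53 = 11 h 56 min; less 45 min break → 11 h 11 min
Fri: 11:02–20:24 = 9 h 22 min; less 45 min break → 8 h 37 min
Sat: 08:48–16:19 = 7 h 31 min; less 45 min break → 6 h 46 min
Sun: 08:54–16:51 = 7 h 57 min; less 45 min break → 7 h 12 min
Total worked: 49 h 24 min = 2964 min.
Regular 40 h 0 min = 2400 min at £37.50/h; overtime 9 h 24 min = 564 min at £56.25/h.
Pay = (2400 × £37.50 + 564 × £56.25) ÷ 60 = £2028.75.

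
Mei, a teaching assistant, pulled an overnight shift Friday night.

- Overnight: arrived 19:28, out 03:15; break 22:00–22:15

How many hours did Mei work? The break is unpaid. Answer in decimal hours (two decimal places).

7.53 hours

Overnight: 19:28 → midnight = 4 h 32 min; midnight → 03:15 = 3 h 15 min; span 7 h 47 min; less 15 min break → 7 h 32 min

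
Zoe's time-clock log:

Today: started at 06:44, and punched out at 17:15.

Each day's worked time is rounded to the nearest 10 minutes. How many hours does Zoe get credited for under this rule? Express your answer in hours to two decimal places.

10.50 hours

Today: 06:44–17:15 = 10 h 31 min → rounds to 10 h 30 min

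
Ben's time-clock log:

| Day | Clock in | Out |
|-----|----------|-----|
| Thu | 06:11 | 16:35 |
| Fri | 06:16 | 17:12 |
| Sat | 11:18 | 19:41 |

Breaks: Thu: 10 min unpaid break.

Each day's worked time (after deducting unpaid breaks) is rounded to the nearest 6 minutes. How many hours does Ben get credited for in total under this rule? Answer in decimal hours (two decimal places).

29.50 hours

Thu: 06:11–16:35 = 10 h 24 min − 10 min = 10 h 14 min → rounds to 10 h 12 min
Fri: 06:16–17:12 = 10 h 56 min → rounds to 10 h 54 min
Sat: 11:18–19:41 = 8 h 23 min → rounds to 8 h 24 min
Total credited: 29 h 30 min.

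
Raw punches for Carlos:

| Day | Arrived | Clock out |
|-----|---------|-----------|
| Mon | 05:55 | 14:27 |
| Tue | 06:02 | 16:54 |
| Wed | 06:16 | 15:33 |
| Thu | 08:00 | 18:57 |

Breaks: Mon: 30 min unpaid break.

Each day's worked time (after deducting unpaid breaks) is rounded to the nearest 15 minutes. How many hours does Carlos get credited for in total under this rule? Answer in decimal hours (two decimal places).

39.00 hours

Mon: 05:55–14:27 = 8 h 32 min − 30 min = 8 h 2 min → rounds to 8 h 0 min
Tue: 06:02–16:54 = 10 h 52 min → rounds to 10 h 45 min
Wed: 06:16–15:33 = 9 h 17 min → rounds to 9 h 15 min
Thu: 08:00–18:57 = 10 h 57 min → rounds to 11 h 0 min
Total credited: 39 h 0 min.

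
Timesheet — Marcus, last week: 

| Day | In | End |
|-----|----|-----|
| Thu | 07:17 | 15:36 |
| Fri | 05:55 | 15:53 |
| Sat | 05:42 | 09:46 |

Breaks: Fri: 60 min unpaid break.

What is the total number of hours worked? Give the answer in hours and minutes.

21 h 21 min

Thu: 07:17–15:36 = 8 h 19 min
Fri: 05:55–15:53 = 9 h 58 min; less 60 min break → 8 h 58 min
Sat: 05:42–09:46 = 4 h 4 min
Total: 8 h 19 min + 8 h 58 min + 4 h 4 min = 21 h 21 min.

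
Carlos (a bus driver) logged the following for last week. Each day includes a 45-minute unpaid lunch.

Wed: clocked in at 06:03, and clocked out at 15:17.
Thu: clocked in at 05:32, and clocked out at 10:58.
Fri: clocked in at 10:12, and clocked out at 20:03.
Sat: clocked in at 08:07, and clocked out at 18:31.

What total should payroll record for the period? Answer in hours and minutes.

Wed: 06:03–15:17 = 9 h 14 min; less 45 min break → 8 h 29 min
Thu: 05:32–10:58 = 5 h 26 min; less 45 min break → 4 h 41 min
Fri: 10:12–20:03 = 9 h 51 min; less 45 min break → 9 h 6 min
Sat: 08:07–18:31 = 10 h 24 min; less 45 min break → 9 h 39 min
Total: 8 h 29 min + 4 h 41 min + 9 h 6 min + 9 h 39 min = 31 h 55 min.

31 h 55 min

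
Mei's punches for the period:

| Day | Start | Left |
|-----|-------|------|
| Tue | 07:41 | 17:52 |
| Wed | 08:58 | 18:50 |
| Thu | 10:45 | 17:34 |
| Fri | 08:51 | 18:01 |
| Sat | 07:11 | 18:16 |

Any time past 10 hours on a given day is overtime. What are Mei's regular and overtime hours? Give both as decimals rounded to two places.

Tue: 07:41–17:52 = 10 h 11 min
Wed: 08:58–18:50 = 9 h 52 min
Thu: 10:45–17:34 = 6 h 49 min
Fri: 08:51–18:01 = 9 h 10 min
Sat: 07:11–18:16 = 11 h 5 min
Tue reg 10 h 0 min / OT 0 h 11 min; Wed reg 9 h 52 min / OT 0 h 0 min; Thu reg 6 h 49 min / OT 0 h 0 min; Fri reg 9 h 10 min / OT 0 h 0 min; Sat reg 10 h 0 min / OT 1 h 5 min.
Totals: regular 45 h 51 min, overtime 1 h 16 min.

Regular 45.85 hours, overtime 1.27 hours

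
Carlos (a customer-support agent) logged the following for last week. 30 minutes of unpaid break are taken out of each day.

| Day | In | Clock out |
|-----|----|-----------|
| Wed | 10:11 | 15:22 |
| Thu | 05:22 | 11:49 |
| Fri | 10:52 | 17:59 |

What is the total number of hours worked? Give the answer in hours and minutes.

17 h 15 min

Wed: 10:11–15:22 = 5 h 11 min; less 30 min break → 4 h 41 min
Thu: 05:22–11:49 = 6 h 27 min; less 30 min break → 5 h 57 min
Fri: 10:52–17:59 = 7 h 7 min; less 30 min break → 6 h 37 min
Total: 4 h 41 min + 5 h 57 min + 6 h 37 min = 17 h 15 min.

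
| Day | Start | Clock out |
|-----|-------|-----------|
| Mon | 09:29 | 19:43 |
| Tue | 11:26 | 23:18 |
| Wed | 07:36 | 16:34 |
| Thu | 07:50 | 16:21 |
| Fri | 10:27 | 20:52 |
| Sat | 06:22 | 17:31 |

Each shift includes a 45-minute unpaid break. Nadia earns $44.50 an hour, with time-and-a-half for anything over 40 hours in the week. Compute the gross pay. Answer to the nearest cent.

$2891.39

Mon: 09:29–19:43 = 10 h 14 min; less 45 min break → 9 h 29 min
Tue: 11:26–23:18 = 11 h 52 min; less 45 min break → 11 h 7 min
Wed: 07:36–16:34 = 8 h 58 min; less 45 min break → 8 h 13 min
Thu: 07:50–16:21 = 8 h 31 min; less 45 min break → 7 h 46 min
Fri: 10:27–20:52 = 10 h 25 min; less 45 min break → 9 h 40 min
Sat: 06:22–17:31 = 11 h 9 min; less 45 min break → 10 h 24 min
Total worked: 56 h 39 min = 3399 min.
Regular 40 h 0 min = 2400 min at $44.50/h; overtime 16 h 39 min = 999 min at $66.75/h.
Pay = (2400 × $44.50 + 999 × $66.75) ÷ 60 = $2891.39.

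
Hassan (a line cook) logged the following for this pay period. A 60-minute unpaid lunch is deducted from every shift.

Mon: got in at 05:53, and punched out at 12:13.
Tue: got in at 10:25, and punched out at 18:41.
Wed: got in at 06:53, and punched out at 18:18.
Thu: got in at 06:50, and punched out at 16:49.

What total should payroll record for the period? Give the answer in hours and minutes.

32 h 0 min

Mon: 05:53–12:13 = 6 h 20 min; less 60 min break → 5 h 20 min
Tue: 10:25–18:41 = 8 h 16 min; less 60 min break → 7 h 16 min
Wed: 06:53–18:18 = 11 h 25 min; less 60 min break → 10 h 25 min
Thu: 06:50–16:49 = 9 h 59 min; less 60 min break → 8 h 59 min
Total: 5 h 20 min + 7 h 16 min + 10 h 25 min + 8 h 59 min = 32 h 0 min.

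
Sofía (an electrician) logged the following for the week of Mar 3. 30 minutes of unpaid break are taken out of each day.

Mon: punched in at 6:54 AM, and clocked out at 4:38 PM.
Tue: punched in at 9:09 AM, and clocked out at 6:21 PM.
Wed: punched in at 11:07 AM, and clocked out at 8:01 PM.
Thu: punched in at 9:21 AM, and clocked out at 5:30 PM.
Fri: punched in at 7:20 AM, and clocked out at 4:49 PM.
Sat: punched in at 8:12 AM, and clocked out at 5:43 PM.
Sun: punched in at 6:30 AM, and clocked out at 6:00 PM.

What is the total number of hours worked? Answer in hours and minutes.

Mon: 6:54 AM–4:38 PM = 9 h 44 min; less 30 min break → 9 h 14 min
Tue: 9:09 AM–6:21 PM = 9 h 12 min; less 30 min break → 8 h 42 min
Wed: 11:07 AM–8:01 PM = 8 h 54 min; less 30 min break → 8 h 24 min
Thu: 9:21 AM–5:30 PM = 8 h 9 min; less 30 min break → 7 h 39 min
Fri: 7:20 AM–4:49 PM = 9 h 29 min; less 30 min break → 8 h 59 min
Sat: 8:12 AM–5:43 PM = 9 h 31 min; less 30 min break → 9 h 1 min
Sun: 6:30 AM–6:00 PM = 11 h 30 min; less 30 min break → 11 h 0 min
Total: 9 h 14 min + 8 h 42 min + 8 h 24 min + 7 h 39 min + 8 h 59 min + 9 h 1 min + 11 h 0 min = 62 h 59 min.

62 h 59 min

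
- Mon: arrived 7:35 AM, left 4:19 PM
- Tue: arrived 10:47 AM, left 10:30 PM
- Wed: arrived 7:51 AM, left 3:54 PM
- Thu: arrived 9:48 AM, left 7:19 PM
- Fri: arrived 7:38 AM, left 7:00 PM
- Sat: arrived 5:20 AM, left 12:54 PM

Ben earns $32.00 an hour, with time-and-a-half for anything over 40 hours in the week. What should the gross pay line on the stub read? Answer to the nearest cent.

$2093.60

Mon: 7:35 AM–4:19 PM = 8 h 44 min
Tue: 10:47 AM–10:30 PM = 11 h 43 min
Wed: 7:51 AM–3:54 PM = 8 h 3 min
Thu: 9:48 AM–7:19 PM = 9 h 31 min
Fri: 7:38 AM–7:00 PM = 11 h 22 min
Sat: 5:20 AM–12:54 PM = 7 h 34 min
Total worked: 56 h 57 min = 3417 min.
Regular 40 h 0 min = 2400 min at $32.00/h; overtime 16 h 57 min = 1017 min at $48.00/h.
Pay = (2400 × $32.00 + 1017 × $48.00) ÷ 60 = $2093.60.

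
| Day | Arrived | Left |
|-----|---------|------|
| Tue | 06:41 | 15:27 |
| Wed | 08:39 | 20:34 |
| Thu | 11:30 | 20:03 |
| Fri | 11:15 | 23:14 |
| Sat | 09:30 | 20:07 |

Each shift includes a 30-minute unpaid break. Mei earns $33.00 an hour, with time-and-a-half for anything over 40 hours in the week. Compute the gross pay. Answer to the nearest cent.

Tue: 06:41–15:27 = 8 h 46 min; less 30 min break → 8 h 16 min
Wed: 08:39–20:34 = 11 h 55 min; less 30 min break → 11 h 25 min
Thu: 11:30–20:03 = 8 h 33 min; less 30 min break → 8 h 3 min
Fri: 11:15–23:14 = 11 h 59 min; less 30 min break → 11 h 29 min
Sat: 09:30–20:07 = 10 h 37 min; less 30 min break → 10 h 7 min
Total worked: 49 h 20 min = 2960 min.
Regular 40 h 0 min = 2400 min at $33.00/h; overtime 9 h 20 min = 560 min at $49.50/h.
Pay = (2400 × $33.00 + 560 × $49.50) ÷ 60 = $1782.00.

$1782.00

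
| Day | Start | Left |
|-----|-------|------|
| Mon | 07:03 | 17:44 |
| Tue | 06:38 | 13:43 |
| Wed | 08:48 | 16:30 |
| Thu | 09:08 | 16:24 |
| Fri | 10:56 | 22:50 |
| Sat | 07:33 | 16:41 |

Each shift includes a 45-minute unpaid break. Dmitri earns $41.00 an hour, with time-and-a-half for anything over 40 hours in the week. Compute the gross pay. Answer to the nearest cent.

$2209.90

Mon: 07:03–17:44 = 10 h 41 min; less 45 min break → 9 h 56 min
Tue: 06:38–13:43 = 7 h 5 min; less 45 min break → 6 h 20 min
Wed: 08:48–16:30 = 7 h 42 min; less 45 min break → 6 h 57 min
Thu: 09:08–16:24 = 7 h 16 min; less 45 min break → 6 h 31 min
Fri: 10:56–22:50 = 11 h 54 min; less 45 min break → 11 h 9 min
Sat: 07:33–16:41 = 9 h 8 min; less 45 min break → 8 h 23 min
Total worked: 49 h 16 min = 2956 min.
Regular 40 h 0 min = 2400 min at $41.00/h; overtime 9 h 16 min = 556 min at $61.50/h.
Pay = (2400 × $41.00 + 556 × $61.50) ÷ 60 = $2209.90.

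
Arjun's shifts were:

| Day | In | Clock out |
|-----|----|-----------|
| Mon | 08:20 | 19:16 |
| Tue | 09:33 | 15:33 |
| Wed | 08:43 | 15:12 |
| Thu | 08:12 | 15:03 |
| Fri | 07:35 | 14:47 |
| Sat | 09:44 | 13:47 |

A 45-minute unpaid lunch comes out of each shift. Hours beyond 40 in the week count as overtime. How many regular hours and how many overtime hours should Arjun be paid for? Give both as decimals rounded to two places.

Mon: 08:20–19:16 = 10 h 56 min; less 45 min break → 10 h 11 min
Tue: 09:33–15:33 = 6 h 0 min; less 45 min break → 5 h 15 min
Wed: 08:43–15:12 = 6 h 29 min; less 45 min break → 5 h 44 min
Thu: 08:12–15:03 = 6 h 51 min; less 45 min break → 6 h 6 min
Fri: 07:35–14:47 = 7 h 12 min; less 45 min break → 6 h 27 min
Sat: 09:44–13:47 = 4 h 3 min; less 45 min break → 3 h 18 min
Total worked: 37 h 1 min = 37.02 h.
Threshold 40 h → overtime 0 h 0 min, regular 37 h 1 min.

Regular 37.02 hours, overtime 0.00 hours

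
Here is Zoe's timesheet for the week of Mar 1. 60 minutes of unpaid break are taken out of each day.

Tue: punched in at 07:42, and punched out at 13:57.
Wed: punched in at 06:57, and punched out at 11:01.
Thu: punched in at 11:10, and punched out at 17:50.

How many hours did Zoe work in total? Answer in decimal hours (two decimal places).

Tue: 07:42–13:57 = 6 h 15 min; less 60 min break → 5 h 15 min
Wed: 06:57–11:01 = 4 h 4 min; less 60 min break → 3 h 4 min
Thu: 11:10–17:50 = 6 h 40 min; less 60 min break → 5 h 40 min
Total: 5 h 15 min + 3 h 4 min + 5 h 40 min = 13 h 59 min.

13.98 hours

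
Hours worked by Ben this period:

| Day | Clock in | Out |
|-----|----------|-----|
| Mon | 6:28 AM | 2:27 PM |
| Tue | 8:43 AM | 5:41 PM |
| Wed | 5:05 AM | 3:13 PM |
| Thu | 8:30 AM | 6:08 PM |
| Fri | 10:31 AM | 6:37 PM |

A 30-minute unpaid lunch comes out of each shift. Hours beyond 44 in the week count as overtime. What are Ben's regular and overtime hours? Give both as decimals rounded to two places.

Mon: 6:28 AM–2:27 PM = 7 h 59 min; less 30 min break → 7 h 29 min
Tue: 8:43 AM–5:41 PM = 8 h 58 min; less 30 min break → 8 h 28 min
Wed: 5:05 AM–3:13 PM = 10 h 8 min; less 30 min break → 9 h 38 min
Thu: 8:30 AM–6:08 PM = 9 h 38 min; less 30 min break → 9 h 8 min
Fri: 10:31 AM–6:37 PM = 8 h 6 min; less 30 min break → 7 h 36 min
Total worked: 42 h 19 min = 42.32 h.
Threshold 44 h → overtime 0 h 0 min, regular 42 h 19 min.

Regular 42.32 hours, overtime 0.00 hours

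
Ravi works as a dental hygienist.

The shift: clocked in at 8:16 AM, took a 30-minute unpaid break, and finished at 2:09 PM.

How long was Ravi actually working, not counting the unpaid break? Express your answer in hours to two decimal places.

5.38 hours

The shift: 8:16 AM–2:09 PM = 5 h 53 min; less 30 min break → 5 h 23 min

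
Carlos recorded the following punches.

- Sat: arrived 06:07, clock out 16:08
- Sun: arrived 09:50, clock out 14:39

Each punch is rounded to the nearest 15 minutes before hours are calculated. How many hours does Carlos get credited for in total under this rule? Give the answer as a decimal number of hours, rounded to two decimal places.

15.25 hours

Sat: in 06:07→06:00, out 16:08→16:15; 10 h 15 min
Sun: in 09:50→09:45, out 14:39→14:45; 5 h 0 min
Total credited: 15 h 15 min.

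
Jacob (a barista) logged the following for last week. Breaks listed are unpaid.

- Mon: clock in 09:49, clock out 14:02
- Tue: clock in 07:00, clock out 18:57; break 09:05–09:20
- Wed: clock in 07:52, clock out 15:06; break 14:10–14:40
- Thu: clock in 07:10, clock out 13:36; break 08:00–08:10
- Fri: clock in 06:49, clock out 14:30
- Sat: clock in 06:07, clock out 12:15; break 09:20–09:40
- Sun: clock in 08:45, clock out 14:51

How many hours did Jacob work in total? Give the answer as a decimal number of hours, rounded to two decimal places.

48.50 hours

Mon: 09:49–14:02 = 4 h 13 min
Tue: 07:00–18:57 = 11 h 57 min; less 15 min break → 11 h 42 min
Wed: 07:52–15:06 = 7 h 14 min; less 30 min break → 6 h 44 min
Thu: 07:10–13:36 = 6 h 26 min; less 10 min break → 6 h 16 min
Fri: 06:49–14:30 = 7 h 41 min
Sat: 06:07–12:15 = 6 h 8 min; less 20 min break → 5 h 48 min
Sun: 08:45–14:51 = 6 h 6 min
Total: 4 h 13 min + 11 h 42 min + 6 h 44 min + 6 h 16 min + 7 h 41 min + 5 h 48 min + 6 h 6 min = 48 h 30 min.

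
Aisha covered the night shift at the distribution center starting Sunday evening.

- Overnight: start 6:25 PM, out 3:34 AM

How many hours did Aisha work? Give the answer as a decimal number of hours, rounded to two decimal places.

9.15 hours

Overnight: 6:25 PM → midnight = 5 h 35 min; midnight → 3:34 AM = 3 h 34 min; span 9 h 9 min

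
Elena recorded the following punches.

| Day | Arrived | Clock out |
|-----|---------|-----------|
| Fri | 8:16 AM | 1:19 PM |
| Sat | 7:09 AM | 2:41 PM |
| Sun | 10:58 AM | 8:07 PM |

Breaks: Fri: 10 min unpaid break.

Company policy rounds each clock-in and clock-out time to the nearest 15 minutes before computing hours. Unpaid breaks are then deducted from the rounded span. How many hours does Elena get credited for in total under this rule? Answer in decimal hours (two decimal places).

Fri: in 8:16 AM→8:15 AM, out 1:19 PM→1:15 PM; 5 h 0 min − 10 min = 4 h 50 min
Sat: in 7:09 AM→7:15 AM, out 2:41 PM→2:45 PM; 7 h 30 min
Sun: in 10:58 AM→11:00 AM, out 8:07 PM→8:00 PM; 9 h 0 min
Total credited: 21 h 20 min.

21.33 hours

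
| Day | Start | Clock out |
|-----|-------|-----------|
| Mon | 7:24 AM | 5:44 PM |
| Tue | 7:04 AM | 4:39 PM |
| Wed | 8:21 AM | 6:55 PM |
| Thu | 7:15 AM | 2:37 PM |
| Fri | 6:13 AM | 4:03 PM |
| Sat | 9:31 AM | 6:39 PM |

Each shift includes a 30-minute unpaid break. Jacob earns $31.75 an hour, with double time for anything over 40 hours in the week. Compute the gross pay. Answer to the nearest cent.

$2147.36

Mon: 7:24 AM–5:44 PM = 10 h 20 min; less 30 min break → 9 h 50 min
Tue: 7:04 AM–4:39 PM = 9 h 35 min; less 30 min break → 9 h 5 min
Wed: 8:21 AM–6:55 PM = 10 h 34 min; less 30 min break → 10 h 4 min
Thu: 7:15 AM–2:37 PM = 7 h 22 min; less 30 min break → 6 h 52 min
Fri: 6:13 AM–4:03 PM = 9 h 50 min; less 30 min break → 9 h 20 min
Sat: 9:31 AM–6:39 PM = 9 h 8 min; less 30 min break → 8 h 38 min
Total worked: 53 h 49 min = 3229 min.
Regular 40 h 0 min = 2400 min at $31.75/h; overtime 13 h 49 min = 829 min at $63.50/h.
Pay = (2400 × $31.75 + 829 × $63.50) ÷ 60 = $2147.36.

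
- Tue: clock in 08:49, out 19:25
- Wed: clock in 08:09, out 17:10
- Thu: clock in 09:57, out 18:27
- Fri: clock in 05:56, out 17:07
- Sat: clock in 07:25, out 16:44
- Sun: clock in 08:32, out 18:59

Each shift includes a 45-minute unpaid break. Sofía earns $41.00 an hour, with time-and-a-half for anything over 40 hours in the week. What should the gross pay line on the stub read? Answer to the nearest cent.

Tue: 08:49–19:25 = 10 h 36 min; less 45 min break → 9 h 51 min
Wed: 08:09–17:10 = 9 h 1 min; less 45 min break → 8 h 16 min
Thu: 09:57–18:27 = 8 h 30 min; less 45 min break → 7 h 45 min
Fri: 05:56–17:07 = 11 h 11 min; less 45 min break → 10 h 26 min
Sat: 07:25–16:44 = 9 h 19 min; less 45 min break → 8 h 34 min
Sun: 08:32–18:59 = 10 h 27 min; less 45 min break → 9 h 42 min
Total worked: 54 h 34 min = 3274 min.
Regular 40 h 0 min = 2400 min at $41.00/h; overtime 14 h 34 min = 874 min at $61.50/h.
Pay = (2400 × $41.00 + 874 × $61.50) ÷ 60 = $2535.85.

$2535.85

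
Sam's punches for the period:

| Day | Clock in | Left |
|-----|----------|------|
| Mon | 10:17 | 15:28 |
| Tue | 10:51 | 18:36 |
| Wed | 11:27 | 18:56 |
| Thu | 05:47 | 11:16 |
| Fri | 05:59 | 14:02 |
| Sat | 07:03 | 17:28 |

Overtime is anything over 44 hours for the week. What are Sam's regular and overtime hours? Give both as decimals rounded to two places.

Mon: 10:17–15:28 = 5 h 11 min
Tue: 10:51–18:36 = 7 h 45 min
Wed: 11:27–18:56 = 7 h 29 min
Thu: 05:47–11:16 = 5 h 29 min
Fri: 05:59–14:02 = 8 h 3 min
Sat: 07:03–17:28 = 10 h 25 min
Total worked: 44 h 22 min = 44.37 h.
Threshold 44 h → overtime 0 h 22 min, regular 44 h 0 min.

Regular 44.00 hours, overtime 0.37 hours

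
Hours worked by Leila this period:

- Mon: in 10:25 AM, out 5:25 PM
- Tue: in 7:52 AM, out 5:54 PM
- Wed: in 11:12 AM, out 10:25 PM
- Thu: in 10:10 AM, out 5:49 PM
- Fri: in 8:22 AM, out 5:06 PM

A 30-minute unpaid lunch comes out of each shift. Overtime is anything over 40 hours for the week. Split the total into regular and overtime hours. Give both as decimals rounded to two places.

Regular 40.00 hours, overtime 2.13 hours

Mon: 10:25 AM–5:25 PM = 7 h 0 min; less 30 min break → 6 h 30 min
Tue: 7:52 AM–5:54 PM = 10 h 2 min; less 30 min break → 9 h 32 min
Wed: 11:12 AM–10:25 PM = 11 h 13 min; less 30 min break → 10 h 43 min
Thu: 10:10 AM–5:49 PM = 7 h 39 min; less 30 min break → 7 h 9 min
Fri: 8:22 AM–5:06 PM = 8 h 44 min; less 30 min break → 8 h 14 min
Total worked: 42 h 8 min = 42.13 h.
Threshold 40 h → overtime 2 h 8 min, regular 40 h 0 min.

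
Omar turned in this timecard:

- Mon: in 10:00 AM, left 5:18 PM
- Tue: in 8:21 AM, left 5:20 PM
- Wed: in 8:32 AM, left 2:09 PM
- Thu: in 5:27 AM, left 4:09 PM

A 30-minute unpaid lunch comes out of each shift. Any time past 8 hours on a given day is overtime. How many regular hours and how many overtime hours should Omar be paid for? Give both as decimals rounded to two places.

Mon: 10:00 AM–5:18 PM = 7 h 18 min; less 30 min break → 6 h 48 min
Tue: 8:21 AM–5:20 PM = 8 h 59 min; less 30 min break → 8 h 29 min
Wed: 8:32 AM–2:09 PM = 5 h 37 min; less 30 min break → 5 h 7 min
Thu: 5:27 AM–4:09 PM = 10 h 42 min; less 30 min break → 10 h 12 min
Mon reg 6 h 48 min / OT 0 h 0 min; Tue reg 8 h 0 min / OT 0 h 29 min; Wed reg 5 h 7 min / OT 0 h 0 min; Thu reg 8 h 0 min / OT 2 h 12 min.
Totals: regular 27 h 55 min, overtime 2 h 41 min.

Regular 27.92 hours, overtime 2.68 hours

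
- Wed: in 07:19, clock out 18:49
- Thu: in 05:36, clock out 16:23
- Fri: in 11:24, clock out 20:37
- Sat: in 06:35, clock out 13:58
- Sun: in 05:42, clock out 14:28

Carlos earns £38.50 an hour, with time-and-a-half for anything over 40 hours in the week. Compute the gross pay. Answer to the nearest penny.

Wed: 07:19–18:49 = 11 h 30 min
Thu: 05:36–16:23 = 10 h 47 min
Fri: 11:24–20:37 = 9 h 13 min
Sat: 06:35–13:58 = 7 h 23 min
Sun: 05:42–14:28 = 8 h 46 min
Total worked: 47 h 39 min = 2859 min.
Regular 40 h 0 min = 2400 min at £38.50/h; overtime 7 h 39 min = 459 min at £57.75/h.
Pay = (2400 × £38.50 + 459 × £57.75) ÷ 60 = £1981.79.

£1981.79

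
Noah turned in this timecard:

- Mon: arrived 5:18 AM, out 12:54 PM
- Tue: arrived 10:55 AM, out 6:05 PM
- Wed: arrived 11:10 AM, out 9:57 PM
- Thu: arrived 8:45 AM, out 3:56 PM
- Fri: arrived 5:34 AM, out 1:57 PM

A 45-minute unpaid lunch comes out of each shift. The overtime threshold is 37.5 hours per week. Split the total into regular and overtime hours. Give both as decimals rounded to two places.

Mon: 5:18 AM–12:54 PM = 7 h 36 min; less 45 min break → 6 h 51 min
Tue: 10:55 AM–6:05 PM = 7 h 10 min; less 45 min break → 6 h 25 min
Wed: 11:10 AM–9:57 PM = 10 h 47 min; less 45 min break → 10 h 2 min
Thu: 8:45 AM–3:56 PM = 7 h 11 min; less 45 min break → 6 h 26 min
Fri: 5:34 AM–1:57 PM = 8 h 23 min; less 45 min break → 7 h 38 min
Total worked: 37 h 22 min = 37.37 h.
Threshold 37.5 h → overtime 0 h 0 min, regular 37 h 22 min.

Regular 37.37 hours, overtime 0.00 hours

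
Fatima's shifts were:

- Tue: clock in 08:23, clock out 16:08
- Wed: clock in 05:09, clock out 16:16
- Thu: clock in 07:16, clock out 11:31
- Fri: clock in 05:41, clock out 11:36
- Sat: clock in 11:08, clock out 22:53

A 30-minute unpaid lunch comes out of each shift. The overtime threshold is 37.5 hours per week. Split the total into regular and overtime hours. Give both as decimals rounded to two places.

Regular 37.50 hours, overtime 0.78 hours

Tue: 08:23–16:08 = 7 h 45 min; less 30 min break → 7 h 15 min
Wed: 05:09–16:16 = 11 h 7 min; less 30 min break → 10 h 37 min
Thu: 07:16–11:31 = 4 h 15 min; less 30 min break → 3 h 45 min
Fri: 05:41–11:36 = 5 h 55 min; less 30 min break → 5 h 25 min
Sat: 11:08–22:53 = 11 h 45 min; less 30 min break → 11 h 15 min
Total worked: 38 h 17 min = 38.28 h.
Threshold 37.5 h → overtime 0 h 47 min, regular 37 h 30 min.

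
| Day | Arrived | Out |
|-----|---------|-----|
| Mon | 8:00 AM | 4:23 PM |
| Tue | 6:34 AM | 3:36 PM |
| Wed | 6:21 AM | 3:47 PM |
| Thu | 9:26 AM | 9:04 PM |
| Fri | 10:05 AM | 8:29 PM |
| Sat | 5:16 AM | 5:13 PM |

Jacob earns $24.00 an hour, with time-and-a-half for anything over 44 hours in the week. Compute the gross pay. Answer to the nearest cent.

Mon: 8:00 AM–4:23 PM = 8 h 23 min
Tue: 6:34 AM–3:36 PM = 9 h 2 min
Wed: 6:21 AM–3:47 PM = 9 h 26 min
Thu: 9:26 AM–9:04 PM = 11 h 38 min
Fri: 10:05 AM–8:29 PM = 10 h 24 min
Sat: 5:16 AM–5:13 PM = 11 h 57 min
Total worked: 60 h 50 min = 3650 min.
Regular 44 h 0 min = 2640 min at $24.00/h; overtime 16 h 50 min = 1010 min at $36.00/h.
Pay = (2640 × $24.00 + 1010 × $36.00) ÷ 60 = $1662.00.

$1662.00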